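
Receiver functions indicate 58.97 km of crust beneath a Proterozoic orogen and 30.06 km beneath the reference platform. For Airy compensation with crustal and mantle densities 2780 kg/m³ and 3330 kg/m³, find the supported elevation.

4.77 km

Excess crust Δ = 58.97 km − 30.06 km = 28.91 km, split between elevation h and root r with h + r = Δ.
Airy balance ρ_c h = (ρ_m − ρ_c) r gives r = h ρ_c/(ρ_m − ρ_c), so h (1 + ρ_c/(ρ_m − ρ_c)) = Δ, i.e. h = Δ (ρ_m − ρ_c)/ρ_m.
h = 28.91 km × 550/3330 = 4.77 km.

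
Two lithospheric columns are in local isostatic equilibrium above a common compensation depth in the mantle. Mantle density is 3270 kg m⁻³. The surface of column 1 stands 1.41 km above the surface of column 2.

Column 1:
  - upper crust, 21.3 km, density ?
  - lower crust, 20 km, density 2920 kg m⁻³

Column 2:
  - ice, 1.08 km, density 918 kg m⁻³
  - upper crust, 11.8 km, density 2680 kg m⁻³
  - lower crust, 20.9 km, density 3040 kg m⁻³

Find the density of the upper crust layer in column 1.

2710 kg m⁻³

Take the compensation level at the base of the deeper column (depth z_c below the surface of column 1) and equate Σ ρ_i t_i down to z_c; mantle fills any gap and the z_c terms cancel.
Column 1: 21.3×ρ + 20×2920 + (z_c − 41.3)×3270
Column 2: 1.41×0 + 1.08×918 + 11.8×2680 + 20.9×3040 + (z_c − 1.41 − 33.78)×3270
The z_c×3270 term appears on both sides and cancels. Collect the known terms of each column as K = Σ(ρt)_known − 3270 × (depth of known layers): K_1 = 58400 − 3270×41.3 = −76651; K_2 = 96151.44 − 3270×(1.41 + 33.78) = −18919.86.
Balance: K_1 + 21.3×ρ = K_2, so ρ = (K_2 − K_1)/21.3 = 57731.1/21.3 = 2710 kg m⁻³.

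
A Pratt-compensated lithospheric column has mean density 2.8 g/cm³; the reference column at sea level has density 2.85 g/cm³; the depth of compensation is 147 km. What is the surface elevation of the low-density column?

2.62 km

ρ_ref D = ρ (D + h) → h = D (ρ_ref − ρ)/ρ.
h = 147 km × (2.85 − 2.8)/2.8 = 2.62 km.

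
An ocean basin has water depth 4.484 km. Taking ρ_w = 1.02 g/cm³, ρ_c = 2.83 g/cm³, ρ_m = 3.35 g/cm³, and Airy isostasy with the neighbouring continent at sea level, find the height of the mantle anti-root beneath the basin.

Equating mass per unit area of the two columns: replacing crust with seawater at the top is compensated by replacing crust with mantle at the base: d (ρ_c − ρ_w) = a (ρ_m − ρ_c).
a = d (ρ_c − ρ_w)/(ρ_m − ρ_c) = 4.484 km × 1.81/0.52 = 15.6 km.

15.6 km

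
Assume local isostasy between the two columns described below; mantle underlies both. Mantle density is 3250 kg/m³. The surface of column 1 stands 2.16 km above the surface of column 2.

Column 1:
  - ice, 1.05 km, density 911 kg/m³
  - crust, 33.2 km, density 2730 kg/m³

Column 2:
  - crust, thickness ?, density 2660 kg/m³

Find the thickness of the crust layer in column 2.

Take the compensation level at the base of the deeper column (depth z_c below the surface of column 1) and equate Σ ρ_i t_i down to z_c; mantle fills any gap and the z_c terms cancel.
Column 1: 1.05×911 + 33.2×2730 + (z_c − 34.25)×3250
Column 2: 2.16×0 + x×2660 + (z_c − 2.16 − 0 − x)×3250
The z_c×3250 term appears on both sides and cancels. Collect the known terms of each column as K = Σ(ρt)_known − 3250 × (depth of known layers): K_1 = 91592.55 − 3250×34.25 = −19719.95; K_2 = 0 − 3250×(2.16 + 0) = −7020.
Balance: K_1 = K_2 − x×(3250 − 2660), so x = (K_2 − K_1)/(3250 − 2660) = 12700/590 = 21.5 km.

21.5 km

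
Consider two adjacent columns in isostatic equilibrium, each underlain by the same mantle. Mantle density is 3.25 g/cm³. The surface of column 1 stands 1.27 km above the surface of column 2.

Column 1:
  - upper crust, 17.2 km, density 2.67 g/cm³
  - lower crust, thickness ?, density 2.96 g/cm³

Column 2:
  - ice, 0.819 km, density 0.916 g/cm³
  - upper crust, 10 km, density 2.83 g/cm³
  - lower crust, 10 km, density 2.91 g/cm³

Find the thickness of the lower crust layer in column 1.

Take the compensation level at the base of the deeper column (depth z_c below the surface of column 1) and equate Σ ρ_i t_i down to z_c; mantle fills any gap and the z_c terms cancel.
Column 1: 17.2×2.67 + x×2.96 + (z_c − 17.2 − x)×3.25
Column 2: 1.27×0 + 0.819×0.916 + 10×2.83 + 10×2.91 + (z_c − 1.27 − 20.819)×3.25
The z_c×3.25 term appears on both sides and cancels. Collect the known terms of each column as K = Σ(ρt)_known − 3.25 × (depth of known layers): K_1 = 45.924 − 3.25×17.2 = −9.976; K_2 = 58.150204 − 3.25×(1.27 + 20.819) = −13.639046.
Balance: K_1 − x×(3.25 − 2.96) = K_2, so x = (K_1 − K_2)/(3.25 − 2.96) = 3.66305/0.29 = 12.6 km.

12.6 km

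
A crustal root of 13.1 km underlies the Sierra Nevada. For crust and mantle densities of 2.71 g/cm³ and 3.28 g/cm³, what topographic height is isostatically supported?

2.76 km

Equating mass per unit area of the two columns: ρ_c h = (ρ_m − ρ_c) r.
h = r (ρ_m − ρ_c) / ρ_c = 13.1 km × (3.28 − 2.71) / 2.71 = 2.76 km.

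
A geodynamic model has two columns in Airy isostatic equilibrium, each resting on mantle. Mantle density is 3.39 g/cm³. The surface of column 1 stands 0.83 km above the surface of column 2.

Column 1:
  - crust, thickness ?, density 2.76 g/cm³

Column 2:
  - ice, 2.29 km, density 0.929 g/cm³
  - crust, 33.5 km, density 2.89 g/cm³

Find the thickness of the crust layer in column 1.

40 km

Take the compensation level at the base of the deeper column (depth z_c below the surface of column 1) and equate Σ ρ_i t_i down to z_c; mantle fills any gap and the z_c terms cancel.
Column 1: x×2.76 + (z_c − 0 − x)×3.39
Column 2: 0.83×0 + 2.29×0.929 + 33.5×2.89 + (z_c − 0.83 − 35.79)×3.39
The z_c×3.39 term appears on both sides and cancels. Collect the known terms of each column as K = Σ(ρt)_known − 3.39 × (depth of known layers): K_1 = 0 − 3.39×0 = 0; K_2 = 98.94241 − 3.39×(0.83 + 35.79) = −25.19939.
Balance: K_1 − x×(3.39 − 2.76) = K_2, so x = (K_1 − K_2)/(3.39 − 2.76) = 25.1994/0.63 = 40 km.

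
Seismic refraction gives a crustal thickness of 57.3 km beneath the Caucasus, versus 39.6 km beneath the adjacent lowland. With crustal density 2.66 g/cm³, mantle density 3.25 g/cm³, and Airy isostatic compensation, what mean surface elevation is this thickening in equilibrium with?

3.21 km

Excess crust Δ = 57.3 km − 39.6 km = 17.7 km, split between elevation h and root r with h + r = Δ.
Airy balance ρ_c h = (ρ_m − ρ_c) r gives r = h ρ_c/(ρ_m − ρ_c), so h (1 + ρ_c/(ρ_m − ρ_c)) = Δ, i.e. h = Δ (ρ_m − ρ_c)/ρ_m.
h = 17.7 km × 0.59/3.25 = 3.21 km.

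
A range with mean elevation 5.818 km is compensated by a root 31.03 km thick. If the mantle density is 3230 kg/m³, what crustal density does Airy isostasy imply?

ρ_c h = (ρ_m − ρ_c) r → ρ_c (h + r) = ρ_m r → ρ_c = ρ_m r / (h + r).
ρ_c = 3230 × 31.03 km / (5.818 km + 31.03 km) = 2720 kg/m³.

2720 kg/m³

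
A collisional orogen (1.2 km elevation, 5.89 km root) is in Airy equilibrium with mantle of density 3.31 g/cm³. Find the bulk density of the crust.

2.75 g/cm³

ρ_c h = (ρ_m − ρ_c) r → ρ_c (h + r) = ρ_m r → ρ_c = ρ_m r / (h + r).
ρ_c = 3.31 × 5.89 km / (1.2 km + 5.89 km) = 2.75 g/cm³.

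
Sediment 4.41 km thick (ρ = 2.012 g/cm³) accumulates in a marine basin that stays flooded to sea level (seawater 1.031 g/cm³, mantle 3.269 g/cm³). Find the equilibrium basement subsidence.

1.93 km

Submarine loading: the sediment displaces seawater, and the subsidence is in turn flooded, so s (ρ_m − ρ_w) = t (ρ_sed − ρ_w).
s = 4.41 km × (2.012 − 1.031) / (3.269 − 1.031) = 1.93 km.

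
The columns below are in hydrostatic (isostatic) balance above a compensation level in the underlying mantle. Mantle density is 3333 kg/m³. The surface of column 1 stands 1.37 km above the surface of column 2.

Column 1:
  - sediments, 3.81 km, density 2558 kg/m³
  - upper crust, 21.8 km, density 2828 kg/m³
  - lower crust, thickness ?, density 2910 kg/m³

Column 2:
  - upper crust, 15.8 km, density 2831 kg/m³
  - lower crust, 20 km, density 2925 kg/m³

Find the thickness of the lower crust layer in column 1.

15.8 km

Take the compensation level at the base of the deeper column (depth z_c below the surface of column 1) and equate Σ ρ_i t_i down to z_c; mantle fills any gap and the z_c terms cancel.
Column 1: 3.81×2558 + 21.8×2828 + x×2910 + (z_c − 25.61 − x)×3333
Column 2: 1.37×0 + 15.8×2831 + 20×2925 + (z_c − 1.37 − 35.8)×3333
The z_c×3333 term appears on both sides and cancels. Collect the known terms of each column as K = Σ(ρt)_known − 3333 × (depth of known layers): K_1 = 71396.38 − 3333×25.61 = −13961.75; K_2 = 103229.8 − 3333×(1.37 + 35.8) = −20657.81.
Balance: K_1 − x×(3333 − 2910) = K_2, so x = (K_1 − K_2)/(3333 − 2910) = 6696.06/423 = 15.8 km.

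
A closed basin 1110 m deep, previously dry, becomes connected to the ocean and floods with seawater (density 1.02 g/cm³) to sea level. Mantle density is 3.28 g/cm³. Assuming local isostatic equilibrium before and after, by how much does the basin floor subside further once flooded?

After flooding the water column is d + s deep. Its weight must equal the weight of mantle displaced by the extra subsidence s: (d + s) ρ_w = s ρ_m.
s = d ρ_w / (ρ_m − ρ_w) = 1110 m × 1.02/(3.28 − 1.02) = 501 m.

501 m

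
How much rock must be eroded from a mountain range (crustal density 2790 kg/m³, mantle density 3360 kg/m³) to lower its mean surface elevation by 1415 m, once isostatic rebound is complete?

Net drop Δ = e − u = e − e ρ_c/ρ_m = e (ρ_m − ρ_c)/ρ_m.
e = Δ ρ_m/(ρ_m − ρ_c) = 1415 m × 3360/570 = 8340 m.

8340 m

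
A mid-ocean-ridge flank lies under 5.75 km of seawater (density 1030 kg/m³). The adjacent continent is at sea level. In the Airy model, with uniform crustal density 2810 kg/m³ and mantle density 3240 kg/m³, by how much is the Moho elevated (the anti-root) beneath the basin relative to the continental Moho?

23.8 km

Isostatic balance requires: replacing crust with seawater at the top is compensated by replacing crust with mantle at the base: d (ρ_c − ρ_w) = a (ρ_m − ρ_c).
a = d (ρ_c − ρ_w)/(ρ_m − ρ_c) = 5.75 km × 1780/430 = 23.8 km.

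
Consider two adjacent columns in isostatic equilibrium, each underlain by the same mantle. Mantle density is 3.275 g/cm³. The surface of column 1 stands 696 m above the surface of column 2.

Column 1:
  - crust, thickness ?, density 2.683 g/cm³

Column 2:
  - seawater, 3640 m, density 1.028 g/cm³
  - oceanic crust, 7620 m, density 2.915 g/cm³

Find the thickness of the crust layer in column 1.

22300 m

Take the compensation level at the base of the deeper column (depth z_c below the surface of column 1) and equate Σ ρ_i t_i down to z_c; mantle fills any gap and the z_c terms cancel.
Column 1: x×2.683 + (z_c − 0 − x)×3.275
Column 2: 696×0 + 3640×1.028 + 7620×2.915 + (z_c − 696 − 11260)×3.275
The z_c×3.275 term appears on both sides and cancels. Collect the known terms of each column as K = Σ(ρt)_known − 3.275 × (depth of known layers): K_1 = 0 − 3.275×0 = 0; K_2 = 25954.22 − 3.275×(696 + 11260) = −13201.68.
Balance: K_1 − x×(3.275 − 2.683) = K_2, so x = (K_1 − K_2)/(3.275 − 2.683) = 13201.7/0.592 = 22300 m.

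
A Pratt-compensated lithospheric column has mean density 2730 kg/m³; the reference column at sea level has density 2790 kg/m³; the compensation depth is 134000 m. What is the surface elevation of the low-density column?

2950 m

ρ_ref D = ρ (D + h) → h = D (ρ_ref − ρ)/ρ.
h = 134000 m × (2790 − 2730)/2730 = 2950 m.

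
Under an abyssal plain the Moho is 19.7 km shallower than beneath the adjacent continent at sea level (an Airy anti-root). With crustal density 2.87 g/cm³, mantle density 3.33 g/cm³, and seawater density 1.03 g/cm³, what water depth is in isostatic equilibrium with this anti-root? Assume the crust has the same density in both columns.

4.92 km

Replacing a thickness d of crust by seawater at the top must be balanced by replacing crust with mantle at the base: d (ρ_c − ρ_w) = a (ρ_m − ρ_c).
d = a (ρ_m − ρ_c)/(ρ_c − ρ_w) = 19.7 km × 0.46/1.84 = 4.92 km.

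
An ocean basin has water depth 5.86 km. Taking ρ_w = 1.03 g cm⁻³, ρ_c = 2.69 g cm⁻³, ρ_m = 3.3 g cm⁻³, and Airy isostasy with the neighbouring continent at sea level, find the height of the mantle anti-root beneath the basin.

15.9 km

Balancing pressure at the compensation depth: replacing crust with seawater at the top is compensated by replacing crust with mantle at the base: d (ρ_c − ρ_w) = a (ρ_m − ρ_c).
a = d (ρ_c − ρ_w)/(ρ_m − ρ_c) = 5.86 km × 1.66/0.61 = 15.9 km.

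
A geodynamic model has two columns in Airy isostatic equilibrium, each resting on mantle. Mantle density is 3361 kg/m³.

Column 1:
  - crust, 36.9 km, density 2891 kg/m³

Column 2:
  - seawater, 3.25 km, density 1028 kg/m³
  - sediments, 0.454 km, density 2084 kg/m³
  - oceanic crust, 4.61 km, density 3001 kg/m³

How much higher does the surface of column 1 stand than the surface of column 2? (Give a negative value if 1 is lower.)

2.24 km

For any compensation level in the mantle, the mantle terms cancel and isostasy reduces to e = (Σt_1 − Σt_2) − (Σ(ρt)_1 − Σ(ρt)_2) / ρ_m.
Σt_1 = 36.9 km; Σt_2 = 8.314 km; Σ(ρt)_1 = 106677.9; Σ(ρt)_2 = 18121.746 (in km·kg/m³).
e = (36.9 − 8.314) − (106677.9 − 18121.746) / 3361 = 2.24 km.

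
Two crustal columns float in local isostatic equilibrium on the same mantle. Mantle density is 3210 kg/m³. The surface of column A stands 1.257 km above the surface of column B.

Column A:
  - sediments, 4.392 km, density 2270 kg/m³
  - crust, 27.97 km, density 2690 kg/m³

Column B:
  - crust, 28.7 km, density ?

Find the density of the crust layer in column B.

Take the compensation level at the base of the deeper column (depth z_c below the surface of column A) and equate Σ ρ_i t_i down to z_c; mantle fills any gap and the z_c terms cancel.
Column A: 4.392×2270 + 27.97×2690 + (z_c − 32.362)×3210
Column B: 1.257×0 + 28.7×ρ + (z_c − 1.257 − 28.7)×3210
The z_c×3210 term appears on both sides and cancels. Collect the known terms of each column as K = Σ(ρt)_known − 3210 × (depth of known layers): K_A = 85209.14 − 3210×32.362 = −18672.88; K_B = 0 − 3210×(1.257 + 28.7) = −96161.97.
Balance: K_A = K_B + 28.7×ρ, so ρ = (K_A − K_B)/28.7 = 77489.1/28.7 = 2700 kg/m³.

2700 kg/m³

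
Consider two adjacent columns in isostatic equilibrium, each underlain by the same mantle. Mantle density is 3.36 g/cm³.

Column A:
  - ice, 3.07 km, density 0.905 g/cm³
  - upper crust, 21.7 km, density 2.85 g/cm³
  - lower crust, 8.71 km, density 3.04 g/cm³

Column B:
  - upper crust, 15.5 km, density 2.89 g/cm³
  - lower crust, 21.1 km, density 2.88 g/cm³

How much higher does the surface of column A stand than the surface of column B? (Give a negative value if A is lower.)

1.18 km

For any compensation level in the mantle, the mantle terms cancel and isostasy reduces to e = (Σt_A − Σt_B) − (Σ(ρt)_A − Σ(ρt)_B) / ρ_m.
Σt_A = 33.48 km; Σt_B = 36.6 km; Σ(ρt)_A = 91.10175; Σ(ρt)_B = 105.563 (in km·g/cm³).
e = (33.48 − 36.6) − (91.10175 − 105.563) / 3.36 = 1.18 km.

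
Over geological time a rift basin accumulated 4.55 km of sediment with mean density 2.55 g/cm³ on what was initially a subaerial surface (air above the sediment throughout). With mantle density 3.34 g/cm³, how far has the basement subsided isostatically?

3.47 km

Subaerial load: s = t ρ_sed / ρ_m = 4.55 km × 2.55/3.34 = 3.47 km.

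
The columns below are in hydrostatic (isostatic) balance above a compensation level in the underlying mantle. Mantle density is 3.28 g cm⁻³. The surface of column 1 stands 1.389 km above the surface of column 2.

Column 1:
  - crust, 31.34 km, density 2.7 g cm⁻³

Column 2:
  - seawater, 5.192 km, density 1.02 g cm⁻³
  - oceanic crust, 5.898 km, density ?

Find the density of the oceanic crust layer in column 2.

2.96 g cm⁻³

Take the compensation level at the base of the deeper column (depth z_c below the surface of column 1) and equate Σ ρ_i t_i down to z_c; mantle fills any gap and the z_c terms cancel.
Column 1: 31.34×2.7 + (z_c − 31.34)×3.28
Column 2: 1.389×0 + 5.192×1.02 + 5.898×ρ + (z_c − 1.389 − 11.09)×3.28
The z_c×3.28 term appears on both sides and cancels. Collect the known terms of each column as K = Σ(ρt)_known − 3.28 × (depth of known layers): K_1 = 84.618 − 3.28×31.34 = −18.1772; K_2 = 5.29584 − 3.28×(1.389 + 11.09) = −35.63528.
Balance: K_1 = K_2 + 5.898×ρ, so ρ = (K_1 − K_2)/5.898 = 17.4581/5.898 = 2.96 g cm⁻³.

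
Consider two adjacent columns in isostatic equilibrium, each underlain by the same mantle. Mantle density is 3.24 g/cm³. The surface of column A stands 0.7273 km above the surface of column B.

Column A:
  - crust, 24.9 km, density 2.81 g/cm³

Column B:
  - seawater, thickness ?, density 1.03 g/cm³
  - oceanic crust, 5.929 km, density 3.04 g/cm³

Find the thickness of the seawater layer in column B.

Take the compensation level at the base of the deeper column (depth z_c below the surface of column A) and equate Σ ρ_i t_i down to z_c; mantle fills any gap and the z_c terms cancel.
Column A: 24.9×2.81 + (z_c − 24.9)×3.24
Column B: 0.7273×0 + x×1.03 + 5.929×3.04 + (z_c − 0.7273 − 5.929 − x)×3.24
The z_c×3.24 term appears on both sides and cancels. Collect the known terms of each column as K = Σ(ρt)_known − 3.24 × (depth of known layers): K_A = 69.969 − 3.24×24.9 = −10.707; K_B = 18.02416 − 3.24×(0.7273 + 5.929) = −3.542252.
Balance: K_A = K_B − x×(3.24 − 1.03), so x = (K_B − K_A)/(3.24 − 1.03) = 7.16475/2.21 = 3.24 km.

3.24 km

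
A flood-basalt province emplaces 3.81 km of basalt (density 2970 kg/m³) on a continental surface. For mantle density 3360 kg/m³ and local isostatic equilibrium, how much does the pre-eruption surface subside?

3.37 km

Subaerial loading: s = t ρ_load / ρ_m.
s = 3.81 km × 2970/3360 = 3.37 km.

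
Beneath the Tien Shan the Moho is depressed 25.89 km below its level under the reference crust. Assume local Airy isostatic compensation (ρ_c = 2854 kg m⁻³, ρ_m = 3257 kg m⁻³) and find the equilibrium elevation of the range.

Balancing pressure at the compensation depth: ρ_c h = (ρ_m − ρ_c) r.
h = r (ρ_m − ρ_c) / ρ_c = 25.89 km × (3257 − 2854) / 2854 = 3.66 km.

3.66 km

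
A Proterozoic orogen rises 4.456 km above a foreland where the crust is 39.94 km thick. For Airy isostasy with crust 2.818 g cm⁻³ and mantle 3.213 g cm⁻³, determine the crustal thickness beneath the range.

Root depth r = h ρ_c / (ρ_m − ρ_c) = 4.456 km × 2.818 / 0.395 = 31.79 km.
Total thickness = T + h + r = 39.94 km + 4.456 km + 31.79 km = 76.2 km.

76.2 km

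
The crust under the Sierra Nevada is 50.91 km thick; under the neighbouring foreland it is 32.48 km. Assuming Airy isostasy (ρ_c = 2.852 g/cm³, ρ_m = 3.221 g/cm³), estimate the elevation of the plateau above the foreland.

Excess crust Δ = 50.91 km − 32.48 km = 18.43 km, split between elevation h and root r with h + r = Δ.
Airy balance ρ_c h = (ρ_m − ρ_c) r gives r = h ρ_c/(ρ_m − ρ_c), so h (1 + ρ_c/(ρ_m − ρ_c)) = Δ, i.e. h = Δ (ρ_m − ρ_c)/ρ_m.
h = 18.43 km × 0.369/3.221 = 2.11 km.

2.11 km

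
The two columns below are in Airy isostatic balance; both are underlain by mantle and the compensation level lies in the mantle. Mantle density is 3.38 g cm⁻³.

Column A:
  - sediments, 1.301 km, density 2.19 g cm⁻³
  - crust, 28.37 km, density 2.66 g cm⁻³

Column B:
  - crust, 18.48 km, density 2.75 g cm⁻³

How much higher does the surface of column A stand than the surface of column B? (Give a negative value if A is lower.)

For any compensation level in the mantle, the mantle terms cancel and isostasy reduces to e = (Σt_A − Σt_B) − (Σ(ρt)_A − Σ(ρt)_B) / ρ_m.
Σt_A = 29.671 km; Σt_B = 18.48 km; Σ(ρt)_A = 78.31339; Σ(ρt)_B = 50.82 (in km·g cm⁻³).
e = (29.671 − 18.48) − (78.31339 − 50.82) / 3.38 = 3.06 km.

3.06 km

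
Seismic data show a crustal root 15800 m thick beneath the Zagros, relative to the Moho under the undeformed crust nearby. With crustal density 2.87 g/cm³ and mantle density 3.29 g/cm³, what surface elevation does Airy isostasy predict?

Equating mass per unit area of the two columns: ρ_c h = (ρ_m − ρ_c) r.
h = r (ρ_m − ρ_c) / ρ_c = 15800 m × (3.29 − 2.87) / 2.87 = 2310 m.

2310 m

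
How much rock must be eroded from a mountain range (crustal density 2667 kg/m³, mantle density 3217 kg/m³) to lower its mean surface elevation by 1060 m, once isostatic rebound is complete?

Net drop Δ = e − u = e − e ρ_c/ρ_m = e (ρ_m − ρ_c)/ρ_m.
e = Δ ρ_m/(ρ_m − ρ_c) = 1060 m × 3217/550 = 6200 m.

6200 m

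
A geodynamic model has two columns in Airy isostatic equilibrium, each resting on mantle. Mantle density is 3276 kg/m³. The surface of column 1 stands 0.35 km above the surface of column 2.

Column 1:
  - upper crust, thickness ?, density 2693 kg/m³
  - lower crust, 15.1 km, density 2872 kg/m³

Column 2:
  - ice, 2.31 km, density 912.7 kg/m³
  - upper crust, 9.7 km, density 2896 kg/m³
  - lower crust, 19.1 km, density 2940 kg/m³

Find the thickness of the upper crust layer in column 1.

18.2 km

Take the compensation level at the base of the deeper column (depth z_c below the surface of column 1) and equate Σ ρ_i t_i down to z_c; mantle fills any gap and the z_c terms cancel.
Column 1: x×2693 + 15.1×2872 + (z_c − 15.1 − x)×3276
Column 2: 0.35×0 + 2.31×912.7 + 9.7×2896 + 19.1×2940 + (z_c − 0.35 − 31.11)×3276
The z_c×3276 term appears on both sides and cancels. Collect the known terms of each column as K = Σ(ρt)_known − 3276 × (depth of known layers): K_1 = 43367.2 − 3276×15.1 = −6100.4; K_2 = 86353.537 − 3276×(0.35 + 31.11) = −16709.423.
Balance: K_1 − x×(3276 − 2693) = K_2, so x = (K_1 − K_2)/(3276 − 2693) = 10609/583 = 18.2 km.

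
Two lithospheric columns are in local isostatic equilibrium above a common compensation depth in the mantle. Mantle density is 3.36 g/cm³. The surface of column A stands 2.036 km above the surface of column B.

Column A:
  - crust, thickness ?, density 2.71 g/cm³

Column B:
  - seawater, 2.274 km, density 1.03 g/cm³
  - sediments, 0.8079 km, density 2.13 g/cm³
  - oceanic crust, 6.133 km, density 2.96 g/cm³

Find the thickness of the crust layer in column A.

24 km

Take the compensation level at the base of the deeper column (depth z_c below the surface of column A) and equate Σ ρ_i t_i down to z_c; mantle fills any gap and the z_c terms cancel.
Column A: x×2.71 + (z_c − 0 − x)×3.36
Column B: 2.036×0 + 2.274×1.03 + 0.8079×2.13 + 6.133×2.96 + (z_c − 2.036 − 9.2149)×3.36
The z_c×3.36 term appears on both sides and cancels. Collect the known terms of each column as K = Σ(ρt)_known − 3.36 × (depth of known layers): K_A = 0 − 3.36×0 = 0; K_B = 22.216727 − 3.36×(2.036 + 9.2149) = −15.586297.
Balance: K_A − x×(3.36 − 2.71) = K_B, so x = (K_A − K_B)/(3.36 − 2.71) = 15.5863/0.65 = 24 km.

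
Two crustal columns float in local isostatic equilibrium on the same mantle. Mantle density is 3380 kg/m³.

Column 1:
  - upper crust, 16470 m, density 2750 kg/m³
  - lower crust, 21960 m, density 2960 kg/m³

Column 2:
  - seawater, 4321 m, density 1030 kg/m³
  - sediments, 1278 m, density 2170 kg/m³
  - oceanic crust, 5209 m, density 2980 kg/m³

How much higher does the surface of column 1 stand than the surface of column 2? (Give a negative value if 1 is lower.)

1720 m

For any compensation level in the mantle, the mantle terms cancel and isostasy reduces to e = (Σt_1 − Σt_2) − (Σ(ρt)_1 − Σ(ρt)_2) / ρ_m.
Σt_1 = 38430 m; Σt_2 = 10808 m; Σ(ρt)_1 = 110294100; Σ(ρt)_2 = 22746710 (in m·kg/m³).
e = (38430 − 10808) − (110294100 − 22746710) / 3380 = 1720 m.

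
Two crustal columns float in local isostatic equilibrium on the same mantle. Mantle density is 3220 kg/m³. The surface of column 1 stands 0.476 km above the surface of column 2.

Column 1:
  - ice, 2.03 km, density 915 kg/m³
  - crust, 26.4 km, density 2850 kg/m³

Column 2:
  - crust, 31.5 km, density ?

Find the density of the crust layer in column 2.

Take the compensation level at the base of the deeper column (depth z_c below the surface of column 1) and equate Σ ρ_i t_i down to z_c; mantle fills any gap and the z_c terms cancel.
Column 1: 2.03×915 + 26.4×2850 + (z_c − 28.43)×3220
Column 2: 0.476×0 + 31.5×ρ + (z_c − 0.476 − 31.5)×3220
The z_c×3220 term appears on both sides and cancels. Collect the known terms of each column as K = Σ(ρt)_known − 3220 × (depth of known layers): K_1 = 77097.45 − 3220×28.43 = −14447.15; K_2 = 0 − 3220×(0.476 + 31.5) = −102962.72.
Balance: K_1 = K_2 + 31.5×ρ, so ρ = (K_1 − K_2)/31.5 = 88515.6/31.5 = 2810 kg/m³.

2810 kg/m³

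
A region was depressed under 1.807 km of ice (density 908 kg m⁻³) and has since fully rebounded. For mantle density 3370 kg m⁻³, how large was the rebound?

Removing the load lets mantle flow back in; uplift u satisfies ρ_ice t = ρ_m u.
u = t ρ_ice/ρ_m = 1.807 km × 908/3370 = 0.487 km.

0.487 km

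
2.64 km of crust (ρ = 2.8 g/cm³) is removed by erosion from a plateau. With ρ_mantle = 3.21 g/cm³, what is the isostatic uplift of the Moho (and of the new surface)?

Unloading: uplift u = e ρ_c/ρ_m = 2.64 km × 2.8/3.21 = 2.3 km.

2.3 km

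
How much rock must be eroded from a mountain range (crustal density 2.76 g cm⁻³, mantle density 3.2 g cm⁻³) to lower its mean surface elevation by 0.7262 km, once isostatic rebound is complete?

Net drop Δ = e − u = e − e ρ_c/ρ_m = e (ρ_m − ρ_c)/ρ_m.
e = Δ ρ_m/(ρ_m − ρ_c) = 0.7262 km × 3.2/0.44 = 5.28 km.

5.28 km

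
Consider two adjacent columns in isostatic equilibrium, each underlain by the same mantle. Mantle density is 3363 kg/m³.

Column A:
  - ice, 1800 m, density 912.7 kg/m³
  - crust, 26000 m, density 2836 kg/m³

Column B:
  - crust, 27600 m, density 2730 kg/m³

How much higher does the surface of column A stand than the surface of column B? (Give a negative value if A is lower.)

For any compensation level in the mantle, the mantle terms cancel and isostasy reduces to e = (Σt_A − Σt_B) − (Σ(ρt)_A − Σ(ρt)_B) / ρ_m.
Σt_A = 27800 m; Σt_B = 27600 m; Σ(ρt)_A = 75378860; Σ(ρt)_B = 75348000 (in m·kg/m³).
e = (27800 − 27600) − (75378860 − 75348000) / 3363 = 191 m.

191 m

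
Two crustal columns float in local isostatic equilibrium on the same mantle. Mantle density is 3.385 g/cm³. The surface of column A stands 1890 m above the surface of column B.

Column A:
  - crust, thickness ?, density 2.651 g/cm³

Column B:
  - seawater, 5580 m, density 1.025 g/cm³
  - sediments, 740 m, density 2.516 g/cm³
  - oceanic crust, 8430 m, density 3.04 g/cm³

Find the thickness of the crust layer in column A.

31500 m

Take the compensation level at the base of the deeper column (depth z_c below the surface of column A) and equate Σ ρ_i t_i down to z_c; mantle fills any gap and the z_c terms cancel.
Column A: x×2.651 + (z_c − 0 − x)×3.385
Column B: 1890×0 + 5580×1.025 + 740×2.516 + 8430×3.04 + (z_c − 1890 − 14750)×3.385
The z_c×3.385 term appears on both sides and cancels. Collect the known terms of each column as K = Σ(ρt)_known − 3.385 × (depth of known layers): K_A = 0 − 3.385×0 = 0; K_B = 33208.54 − 3.385×(1890 + 14750) = −23117.86.
Balance: K_A − x×(3.385 − 2.651) = K_B, so x = (K_A − K_B)/(3.385 − 2.651) = 23117.9/0.734 = 31500 m.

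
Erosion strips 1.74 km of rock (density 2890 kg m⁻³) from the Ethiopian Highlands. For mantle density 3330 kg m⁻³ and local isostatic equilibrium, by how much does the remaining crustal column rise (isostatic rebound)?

Unloading: uplift u = e ρ_c/ρ_m = 1.74 km × 2890/3330 = 1.51 km.

1.51 km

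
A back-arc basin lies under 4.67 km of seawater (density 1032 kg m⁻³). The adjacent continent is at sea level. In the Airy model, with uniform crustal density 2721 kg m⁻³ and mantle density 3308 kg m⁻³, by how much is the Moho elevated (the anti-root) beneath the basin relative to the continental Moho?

13.4 km

For local isostatic compensation: replacing crust with seawater at the top is compensated by replacing crust with mantle at the base: d (ρ_c − ρ_w) = a (ρ_m − ρ_c).
a = d (ρ_c − ρ_w)/(ρ_m − ρ_c) = 4.67 km × 1689/587 = 13.4 km.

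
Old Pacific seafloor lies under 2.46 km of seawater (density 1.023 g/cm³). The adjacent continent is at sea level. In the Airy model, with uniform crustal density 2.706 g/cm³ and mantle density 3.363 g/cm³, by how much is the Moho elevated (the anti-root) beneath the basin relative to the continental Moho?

By Archimedes' principle applied to the lithosphere: replacing crust with seawater at the top is compensated by replacing crust with mantle at the base: d (ρ_c − ρ_w) = a (ρ_m − ρ_c).
a = d (ρ_c − ρ_w)/(ρ_m − ρ_c) = 2.46 km × 1.683/0.657 = 6.3 km.

6.3 km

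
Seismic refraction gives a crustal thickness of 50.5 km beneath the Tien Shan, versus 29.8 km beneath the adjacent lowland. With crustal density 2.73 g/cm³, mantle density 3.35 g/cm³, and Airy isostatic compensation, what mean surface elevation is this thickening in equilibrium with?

Excess crust Δ = 50.5 km − 29.8 km = 20.7 km, split between elevation h and root r with h + r = Δ.
Airy balance ρ_c h = (ρ_m − ρ_c) r gives r = h ρ_c/(ρ_m − ρ_c), so h (1 + ρ_c/(ρ_m − ρ_c)) = Δ, i.e. h = Δ (ρ_m − ρ_c)/ρ_m.
h = 20.7 km × 0.62/3.35 = 3.83 km.

3.83 km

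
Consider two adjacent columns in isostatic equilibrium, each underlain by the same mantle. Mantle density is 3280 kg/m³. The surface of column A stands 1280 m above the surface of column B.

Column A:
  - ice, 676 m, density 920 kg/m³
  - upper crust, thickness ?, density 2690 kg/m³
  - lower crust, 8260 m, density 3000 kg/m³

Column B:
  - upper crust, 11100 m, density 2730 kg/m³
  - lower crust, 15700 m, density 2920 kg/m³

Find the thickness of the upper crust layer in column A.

20400 m

Take the compensation level at the base of the deeper column (depth z_c below the surface of column A) and equate Σ ρ_i t_i down to z_c; mantle fills any gap and the z_c terms cancel.
Column A: 676×920 + x×2690 + 8260×3000 + (z_c − 8936 − x)×3280
Column B: 1280×0 + 11100×2730 + 15700×2920 + (z_c − 1280 − 26800)×3280
The z_c×3280 term appears on both sides and cancels. Collect the known terms of each column as K = Σ(ρt)_known − 3280 × (depth of known layers): K_A = 25401920 − 3280×8936 = −3908160; K_B = 76147000 − 3280×(1280 + 26800) = −15955400.
Balance: K_A − x×(3280 − 2690) = K_B, so x = (K_A − K_B)/(3280 − 2690) = 12047200/590 = 20400 m.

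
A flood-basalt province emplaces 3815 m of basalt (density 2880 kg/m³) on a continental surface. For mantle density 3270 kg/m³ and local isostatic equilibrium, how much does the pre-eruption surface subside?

Subaerial loading: s = t ρ_load / ρ_m.
s = 3815 m × 2880/3270 = 3360 m.

3360 m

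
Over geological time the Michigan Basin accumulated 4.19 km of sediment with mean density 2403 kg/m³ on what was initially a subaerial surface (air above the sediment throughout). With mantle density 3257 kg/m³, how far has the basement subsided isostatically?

Subaerial load: s = t ρ_sed / ρ_m = 4.19 km × 2403/3257 = 3.09 km.

3.09 km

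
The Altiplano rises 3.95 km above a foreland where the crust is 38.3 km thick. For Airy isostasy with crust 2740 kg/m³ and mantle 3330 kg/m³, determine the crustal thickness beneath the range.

60.6 km

Root depth r = h ρ_c / (ρ_m − ρ_c) = 3.95 km × 2740 / 590 = 18.34 km.
Total thickness = T + h + r = 38.3 km + 3.95 km + 18.34 km = 60.6 km.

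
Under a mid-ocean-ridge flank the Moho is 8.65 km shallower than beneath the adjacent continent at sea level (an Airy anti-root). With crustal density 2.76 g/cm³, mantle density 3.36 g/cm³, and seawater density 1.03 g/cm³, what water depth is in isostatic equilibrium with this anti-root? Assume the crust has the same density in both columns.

Replacing a thickness d of crust by seawater at the top must be balanced by replacing crust with mantle at the base: d (ρ_c − ρ_w) = a (ρ_m − ρ_c).
d = a (ρ_m − ρ_c)/(ρ_c − ρ_w) = 8.65 km × 0.6/1.73 = 3 km.

3 km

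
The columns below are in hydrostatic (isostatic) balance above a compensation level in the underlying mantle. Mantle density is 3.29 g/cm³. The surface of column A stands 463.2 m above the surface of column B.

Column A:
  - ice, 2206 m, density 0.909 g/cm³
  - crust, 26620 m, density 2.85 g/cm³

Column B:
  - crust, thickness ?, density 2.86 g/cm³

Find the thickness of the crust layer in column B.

Take the compensation level at the base of the deeper column (depth z_c below the surface of column A) and equate Σ ρ_i t_i down to z_c; mantle fills any gap and the z_c terms cancel.
Column A: 2206×0.909 + 26620×2.85 + (z_c − 28826)×3.29
Column B: 463.2×0 + x×2.86 + (z_c − 463.2 − 0 − x)×3.29
The z_c×3.29 term appears on both sides and cancels. Collect the known terms of each column as K = Σ(ρt)_known − 3.29 × (depth of known layers): K_A = 77872.254 − 3.29×28826 = −16965.286; K_B = 0 − 3.29×(463.2 + 0) = −1523.928.
Balance: K_A = K_B − x×(3.29 − 2.86), so x = (K_B − K_A)/(3.29 − 2.86) = 15441.4/0.43 = 35900 m.

35900 m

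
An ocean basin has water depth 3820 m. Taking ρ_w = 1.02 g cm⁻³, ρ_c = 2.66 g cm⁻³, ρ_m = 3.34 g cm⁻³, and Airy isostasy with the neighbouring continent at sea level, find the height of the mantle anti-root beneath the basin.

9210 m

For local isostatic compensation: replacing crust with seawater at the top is compensated by replacing crust with mantle at the base: d (ρ_c − ρ_w) = a (ρ_m − ρ_c).
a = d (ρ_c − ρ_w)/(ρ_m − ρ_c) = 3820 m × 1.64/0.68 = 9210 m.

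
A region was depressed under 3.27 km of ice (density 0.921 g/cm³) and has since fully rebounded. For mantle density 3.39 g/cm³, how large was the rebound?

0.888 km

Removing the load lets mantle flow back in; uplift u satisfies ρ_ice t = ρ_m u.
u = t ρ_ice/ρ_m = 3.27 km × 0.921/3.39 = 0.888 km.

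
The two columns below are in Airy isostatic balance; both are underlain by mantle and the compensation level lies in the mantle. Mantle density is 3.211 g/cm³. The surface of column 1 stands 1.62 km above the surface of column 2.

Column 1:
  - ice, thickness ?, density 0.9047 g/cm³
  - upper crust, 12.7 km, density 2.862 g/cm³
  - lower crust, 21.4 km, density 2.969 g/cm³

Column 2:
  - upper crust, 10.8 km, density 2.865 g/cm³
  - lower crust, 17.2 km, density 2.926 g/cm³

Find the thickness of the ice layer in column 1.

1.83 km

Take the compensation level at the base of the deeper column (depth z_c below the surface of column 1) and equate Σ ρ_i t_i down to z_c; mantle fills any gap and the z_c terms cancel.
Column 1: x×0.9047 + 12.7×2.862 + 21.4×2.969 + (z_c − 34.1 − x)×3.211
Column 2: 1.62×0 + 10.8×2.865 + 17.2×2.926 + (z_c − 1.62 − 28)×3.211
The z_c×3.211 term appears on both sides and cancels. Collect the known terms of each column as K = Σ(ρt)_known − 3.211 × (depth of known layers): K_1 = 99.884 − 3.211×34.1 = −9.6111; K_2 = 81.2692 − 3.211×(1.62 + 28) = −13.84062.
Balance: K_1 − x×(3.211 − 0.9047) = K_2, so x = (K_1 − K_2)/(3.211 − 0.9047) = 4.22952/2.3063 = 1.83 km.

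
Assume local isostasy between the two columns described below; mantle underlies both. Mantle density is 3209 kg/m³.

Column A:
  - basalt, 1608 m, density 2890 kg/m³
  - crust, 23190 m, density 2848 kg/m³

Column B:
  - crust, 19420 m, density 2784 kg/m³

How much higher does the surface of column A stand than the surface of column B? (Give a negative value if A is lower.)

197 m

For any compensation level in the mantle, the mantle terms cancel and isostasy reduces to e = (Σt_A − Σt_B) − (Σ(ρt)_A − Σ(ρt)_B) / ρ_m.
Σt_A = 24798 m; Σt_B = 19420 m; Σ(ρt)_A = 70692240; Σ(ρt)_B = 54065280 (in m·kg/m³).
e = (24798 − 19420) − (70692240 − 54065280) / 3209 = 197 m.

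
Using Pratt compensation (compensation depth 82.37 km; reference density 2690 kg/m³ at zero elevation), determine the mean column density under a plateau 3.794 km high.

2570 kg/m³

Pratt balance: ρ_ref D = ρ (D + h).
ρ = ρ_ref D/(D + h) = 2690 × 82.37 km/(82.37 km + 3.794 km) = 2570 kg/m³.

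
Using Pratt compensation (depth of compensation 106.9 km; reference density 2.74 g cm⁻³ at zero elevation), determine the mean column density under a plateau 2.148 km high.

Pratt balance: ρ_ref D = ρ (D + h).
ρ = ρ_ref D/(D + h) = 2.74 × 106.9 km/(106.9 km + 2.148 km) = 2.69 g cm⁻³.

2.69 g cm⁻³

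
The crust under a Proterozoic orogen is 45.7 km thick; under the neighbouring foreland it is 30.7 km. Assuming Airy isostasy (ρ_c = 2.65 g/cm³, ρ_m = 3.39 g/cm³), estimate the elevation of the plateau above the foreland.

Excess crust Δ = 45.7 km − 30.7 km = 15 km, split between elevation h and root r with h + r = Δ.
Airy balance ρ_c h = (ρ_m − ρ_c) r gives r = h ρ_c/(ρ_m − ρ_c), so h (1 + ρ_c/(ρ_m − ρ_c)) = Δ, i.e. h = Δ (ρ_m − ρ_c)/ρ_m.
h = 15 km × 0.74/3.39 = 3.27 km.

3.27 km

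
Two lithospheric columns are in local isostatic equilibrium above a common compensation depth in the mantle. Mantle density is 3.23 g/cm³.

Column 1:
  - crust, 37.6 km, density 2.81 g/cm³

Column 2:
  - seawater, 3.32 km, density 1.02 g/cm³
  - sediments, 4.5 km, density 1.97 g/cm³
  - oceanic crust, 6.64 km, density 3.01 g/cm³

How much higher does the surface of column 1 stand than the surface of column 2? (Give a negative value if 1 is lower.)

0.41 km

For any compensation level in the mantle, the mantle terms cancel and isostasy reduces to e = (Σt_1 − Σt_2) − (Σ(ρt)_1 − Σ(ρt)_2) / ρ_m.
Σt_1 = 37.6 km; Σt_2 = 14.46 km; Σ(ρt)_1 = 105.656; Σ(ρt)_2 = 32.2378 (in km·g/cm³).
e = (37.6 − 14.46) − (105.656 − 32.2378) / 3.23 = 0.41 km.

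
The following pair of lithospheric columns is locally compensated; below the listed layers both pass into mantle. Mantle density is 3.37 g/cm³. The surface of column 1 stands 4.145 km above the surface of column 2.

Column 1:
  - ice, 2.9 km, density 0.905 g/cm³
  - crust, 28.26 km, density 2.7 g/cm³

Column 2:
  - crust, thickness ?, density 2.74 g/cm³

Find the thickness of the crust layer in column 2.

Take the compensation level at the base of the deeper column (depth z_c below the surface of column 1) and equate Σ ρ_i t_i down to z_c; mantle fills any gap and the z_c terms cancel.
Column 1: 2.9×0.905 + 28.26×2.7 + (z_c − 31.16)×3.37
Column 2: 4.145×0 + x×2.74 + (z_c − 4.145 − 0 − x)×3.37
The z_c×3.37 term appears on both sides and cancels. Collect the known terms of each column as K = Σ(ρt)_known − 3.37 × (depth of known layers): K_1 = 78.9265 − 3.37×31.16 = −26.0827; K_2 = 0 − 3.37×(4.145 + 0) = −13.96865.
Balance: K_1 = K_2 − x×(3.37 − 2.74), so x = (K_2 − K_1)/(3.37 − 2.74) = 12.114/0.63 = 19.2 km.

19.2 km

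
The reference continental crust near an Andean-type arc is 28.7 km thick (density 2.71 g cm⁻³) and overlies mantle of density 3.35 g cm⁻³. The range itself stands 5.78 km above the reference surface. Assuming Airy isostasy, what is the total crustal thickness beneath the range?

Root depth r = h ρ_c / (ρ_m − ρ_c) = 5.78 km × 2.71 / 0.64 = 24.47 km.
Total thickness = T + h + r = 28.7 km + 5.78 km + 24.47 km = 59 km.

59 km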